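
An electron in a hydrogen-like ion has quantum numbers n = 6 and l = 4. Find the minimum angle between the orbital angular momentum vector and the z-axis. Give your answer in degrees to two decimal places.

|L| = √(l(l+1)) ℏ = 2√5 ℏ.
The smallest angle corresponds to the largest L_z, i.e. m_l = l = 4, giving L_z = 4ℏ.
cos θ_min = 4/√20, so θ_min ≈ 26.57°.

θ_min ≈ 26.57°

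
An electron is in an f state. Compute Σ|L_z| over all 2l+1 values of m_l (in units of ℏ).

Σ|L_z| = 12 ℏ

An f state has l = 3.
m_l ∈ {-3, -2, -1, 0, 1, 2, 3}.
Σ|m_l| = 2·3(3+1)/2 = 12.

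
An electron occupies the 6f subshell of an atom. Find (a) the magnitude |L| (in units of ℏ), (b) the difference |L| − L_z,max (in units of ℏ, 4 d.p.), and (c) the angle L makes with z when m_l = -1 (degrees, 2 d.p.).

For 6f, l = 3.
|L| = ℏ√(3·4) = 2√3 ℏ ≈ 3.464ℏ.
|L| − L_z,max = (2√3 − 3)ℏ ≈ 0.4641ℏ.
For m_l = -1: cos θ = -1/√12, θ ≈ 106.78°.

|L| = 2√3 ℏ ≈ 3.464ℏ; |L|−L_z,max ≈ 0.4641ℏ; θ(m_l=-1) ≈ 106.78°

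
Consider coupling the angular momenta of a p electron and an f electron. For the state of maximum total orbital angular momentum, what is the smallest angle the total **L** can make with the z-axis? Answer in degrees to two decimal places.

L runs from |1 − 3| = 2 to 1 + 3 = 4.
L ∈ {2, 3, 4}.
The maximum is L = 4, with |L_tot| = ℏ√(4·5) = 2√5 ℏ.
The minimum angle with z is arccos(4/√20) ≈ 26.57°.

θ_min ≈ 26.57°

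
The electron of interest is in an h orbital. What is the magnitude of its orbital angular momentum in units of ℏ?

|L| = √30 ℏ ≈ 5.477ℏ

For an h orbital, l = 5.
|L| = ℏ√(l(l+1)) = ℏ√(5·6) = √30 ℏ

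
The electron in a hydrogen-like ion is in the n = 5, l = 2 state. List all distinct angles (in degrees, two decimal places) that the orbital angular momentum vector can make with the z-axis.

|L| = √(l(l+1)) ℏ = √6 ℏ.
cos θ = m_l/√6 for each m_l ∈ {-2, -1, 0, 1, 2}.

θ ∈ {35.26°, 65.91°, 90.00°, 114.09°, 144.74°}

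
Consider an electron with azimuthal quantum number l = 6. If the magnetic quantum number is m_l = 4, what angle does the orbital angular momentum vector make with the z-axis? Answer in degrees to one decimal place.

θ ≈ 51.9°

|L|² = l(l+1)ℏ² = 42ℏ², so |L| = √42 ℏ.
L_z = m_l ℏ = 4ℏ.
cos θ = L_z/|L| = 4/√42, so θ ≈ 51.9°.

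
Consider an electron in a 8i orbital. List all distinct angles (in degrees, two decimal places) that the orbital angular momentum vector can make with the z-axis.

θ ∈ {22.21°, 39.51°, 51.89°, 62.42°, 72.02°, 81.12°, 90.00°, 98.88°, 107.98°, 117.58°, 128.11°, 140.49°, 157.79°}

For 8i, l = 6.
|L| = ℏ√(l(l+1)) = √42 ℏ.
cos θ = m_l/√42 for each m_l ∈ {-6, -5, -4, -3, -2, -1, 0, 1, 2, 3, 4, 5, 6}.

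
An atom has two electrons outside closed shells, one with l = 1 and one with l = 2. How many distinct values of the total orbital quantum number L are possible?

By the triangle rule, |l₁ − l₂| ≤ L ≤ l₁ + l₂.
So L can be 1, 2, 3.
That is 3 values.

3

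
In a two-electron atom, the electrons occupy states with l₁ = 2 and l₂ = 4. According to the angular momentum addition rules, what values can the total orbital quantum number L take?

L = 2, 3, 4, 5, 6

L runs from |2 − 4| = 2 to 2 + 4 = 6.
L ∈ {2, 3, 4, 5, 6}.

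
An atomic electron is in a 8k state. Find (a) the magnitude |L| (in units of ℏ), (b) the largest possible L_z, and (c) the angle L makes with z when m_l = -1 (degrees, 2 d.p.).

For 8k, l = 7.
|L| = ℏ√(7·8) = 2√14 ℏ ≈ 7.483ℏ.
L_z,max = lℏ = 7ℏ.
For m_l = -1: cos θ = -1/√56, θ ≈ 97.68°.

|L| = 2√14 ℏ ≈ 7.483ℏ; L_z,max = 7ℏ; θ(m_l=-1) ≈ 97.68°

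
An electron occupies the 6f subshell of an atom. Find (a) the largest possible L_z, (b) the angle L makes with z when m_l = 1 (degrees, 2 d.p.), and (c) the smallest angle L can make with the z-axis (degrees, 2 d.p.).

The 6f subshell has l = 3.
L_z,max = lℏ = 3ℏ.
For m_l = 1: cos θ = 1/√12, θ ≈ 73.22°.
cos θ_min = 3/√12, so θ_min ≈ 30.00°.

L_z,max = 3ℏ; θ(m_l=1) ≈ 73.22°; θ_min ≈ 30.00°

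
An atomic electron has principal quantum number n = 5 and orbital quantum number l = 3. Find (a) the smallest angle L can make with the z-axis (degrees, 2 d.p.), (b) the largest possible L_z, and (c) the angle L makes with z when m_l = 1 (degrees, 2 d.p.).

θ_min ≈ 30.00°; L_z,max = 3ℏ; θ(m_l=1) ≈ 73.22°

cos θ_min = 3/√12, so θ_min ≈ 30.00°.
L_z,max = lℏ = 3ℏ.
For m_l = 1: cos θ = 1/√12, θ ≈ 73.22°.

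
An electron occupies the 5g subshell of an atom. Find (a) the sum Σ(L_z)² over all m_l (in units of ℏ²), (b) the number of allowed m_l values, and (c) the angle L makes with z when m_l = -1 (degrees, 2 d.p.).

For 5g, l = 4.
Σ m_l² = 60, so Σ(L_z)² = 60 ℏ².
There are 2l+1 = 9 values of m_l.
For m_l = -1: cos θ = -1/√20, θ ≈ 102.92°.

Σ(L_z)² = 60 ℏ²; 9 values; θ(m_l=-1) ≈ 102.92°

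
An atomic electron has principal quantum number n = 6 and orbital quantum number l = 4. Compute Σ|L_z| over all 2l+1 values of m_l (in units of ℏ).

Σ|L_z| = 20 ℏ

The allowed m_l values are -4, -3, -2, -1, 0, 1, 2, 3, 4.
Σ|m_l| = 2·4(4+1)/2 = 20.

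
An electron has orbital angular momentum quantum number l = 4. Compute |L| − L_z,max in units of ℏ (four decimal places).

|L| = 2√5 ℏ ≈ 4.4721ℏ, while L_z,max = lℏ = 4ℏ.
The difference is (2√5 − 4)ℏ ≈ 0.4721ℏ.

|L| − L_z,max ≈ 0.4721ℏ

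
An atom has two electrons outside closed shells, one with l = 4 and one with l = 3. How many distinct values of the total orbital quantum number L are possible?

Angular momentum addition gives L = |l₁ − l₂|, …, l₁ + l₂.
Allowed values: L = 1, 2, 3, 4, 5, 6, 7.
That is 7 values.

7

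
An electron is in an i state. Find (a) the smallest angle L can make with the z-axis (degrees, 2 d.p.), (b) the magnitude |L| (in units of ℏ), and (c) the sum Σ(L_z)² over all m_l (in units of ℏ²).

An i state has l = 6.
cos θ_min = 6/√42, so θ_min ≈ 22.21°.
|L| = ℏ√(6·7) = √42 ℏ ≈ 6.481ℏ.
Σ m_l² = 182, so Σ(L_z)² = 182 ℏ².

θ_min ≈ 22.21°; |L| = √42 ℏ ≈ 6.481ℏ; Σ(L_z)² = 182 ℏ²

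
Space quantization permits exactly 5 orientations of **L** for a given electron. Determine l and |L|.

5 = 2l + 1, so l = (5−1)/2 = 2.
|L| = ℏ√(l(l+1)) = ℏ√(2·3) = √6 ℏ.

l = 2, |L| = √6 ℏ ≈ 2.449ℏ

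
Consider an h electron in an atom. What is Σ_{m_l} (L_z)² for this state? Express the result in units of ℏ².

An h state has l = 5.
m_l ∈ {-5, -4, -3, -2, -1, 0, 1, 2, 3, 4, 5}.
Σ m_l² = 2·(1 + 4 + 9 + 16 + 25) = 110.

Σ(L_z)² = 110 ℏ²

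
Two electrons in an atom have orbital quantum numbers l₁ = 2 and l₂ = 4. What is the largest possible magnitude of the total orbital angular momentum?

|L_tot|_max = √42 ℏ ≈ 6.481ℏ

Angular momentum addition gives L = |l₁ − l₂|, …, l₁ + l₂.
Allowed values: L = 2, 3, 4, 5, 6.
The largest magnitude corresponds to L = 6: |L_tot| = ℏ√(6·7) = √42 ℏ.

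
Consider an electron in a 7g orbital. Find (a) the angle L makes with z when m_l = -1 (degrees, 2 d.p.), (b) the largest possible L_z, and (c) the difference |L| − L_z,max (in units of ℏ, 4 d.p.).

For 7g, l = 4.
For m_l = -1: cos θ = -1/√20, θ ≈ 102.92°.
L_z,max = lℏ = 4ℏ.
|L| − L_z,max = (2√5 − 4)ℏ ≈ 0.4721ℏ.

θ(m_l=-1) ≈ 102.92°; L_z,max = 4ℏ; |L|−L_z,max ≈ 0.4721ℏ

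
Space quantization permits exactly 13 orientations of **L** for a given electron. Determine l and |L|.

13 = 2l + 1, so l = (13−1)/2 = 6.
|L| = ℏ√(l(l+1)) = ℏ√(6·7) = √42 ℏ.

l = 6, |L| = √42 ℏ ≈ 6.481ℏ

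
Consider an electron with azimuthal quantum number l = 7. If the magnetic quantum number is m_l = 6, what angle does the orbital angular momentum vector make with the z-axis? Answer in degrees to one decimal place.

|L|² = l(l+1)ℏ² = 56ℏ², so |L| = 2√14 ℏ.
L_z = m_l ℏ = 6ℏ.
cos θ = L_z/|L| = 6/√56, so θ ≈ 36.7°.

θ ≈ 36.7°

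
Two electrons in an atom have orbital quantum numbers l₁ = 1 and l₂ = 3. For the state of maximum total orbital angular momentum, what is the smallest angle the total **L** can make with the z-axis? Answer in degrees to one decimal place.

The total orbital quantum number L ranges from |l₁ − l₂| to l₁ + l₂ in integer steps.
Allowed values: L = 2, 3, 4.
The maximum is L = 4, with |L_tot| = ℏ√(4·5) = 2√5 ℏ.
The minimum angle with z is arccos(4/√20) ≈ 26.6°.

θ_min ≈ 26.6°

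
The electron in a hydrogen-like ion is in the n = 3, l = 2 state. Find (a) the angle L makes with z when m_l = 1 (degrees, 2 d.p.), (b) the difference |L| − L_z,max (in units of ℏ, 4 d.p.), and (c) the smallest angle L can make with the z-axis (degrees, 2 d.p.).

For m_l = 1: cos θ = 1/√6, θ ≈ 65.91°.
|L| − L_z,max = (√6 − 2)ℏ ≈ 0.4495ℏ.
cos θ_min = 2/√6, so θ_min ≈ 35.26°.

θ(m_l=1) ≈ 65.91°; |L|−L_z,max ≈ 0.4495ℏ; θ_min ≈ 35.26°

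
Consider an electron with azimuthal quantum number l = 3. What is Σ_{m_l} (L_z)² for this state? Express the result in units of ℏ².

m_l ∈ {-3, -2, -1, 0, 1, 2, 3}.
Σ m_l² = l(l+1)(2l+1)/3 = 3·4·7/3 = 28.

Σ(L_z)² = 28 ℏ²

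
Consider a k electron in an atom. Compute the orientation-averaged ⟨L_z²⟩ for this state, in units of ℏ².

A k state has l = 7.
m_l runs from −7 to 7, i.e. {-7, -6, -5, -4, -3, -2, -1, 0, 1, 2, 3, 4, 5, 6, 7}.
Average of L_z² over 15 states: 280/15 ℏ² = 18.67 ℏ².

⟨L_z²⟩ = 18.67 ℏ²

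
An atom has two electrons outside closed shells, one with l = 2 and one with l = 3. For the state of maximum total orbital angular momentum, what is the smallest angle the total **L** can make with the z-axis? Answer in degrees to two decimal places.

θ_min ≈ 24.09°

The total orbital quantum number L ranges from |l₁ − l₂| to l₁ + l₂ in integer steps.
Allowed values: L = 1, 2, 3, 4, 5.
The maximum is L = 5, with |L_tot| = ℏ√(5·6) = √30 ℏ.
The minimum angle with z is arccos(5/√30) ≈ 24.09°.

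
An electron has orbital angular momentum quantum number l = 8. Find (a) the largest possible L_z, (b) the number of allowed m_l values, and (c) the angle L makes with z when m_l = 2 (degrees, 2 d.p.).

L_z,max = 8ℏ; 17 values; θ(m_l=2) ≈ 76.37°

L_z,max = lℏ = 8ℏ.
There are 2l+1 = 17 values of m_l.
For m_l = 2: cos θ = 2/√72, θ ≈ 76.37°.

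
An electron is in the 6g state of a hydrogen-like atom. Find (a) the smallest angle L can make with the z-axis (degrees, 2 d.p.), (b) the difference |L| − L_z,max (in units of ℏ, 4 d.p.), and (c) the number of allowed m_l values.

θ_min ≈ 26.57°; |L|−L_z,max ≈ 0.4721ℏ; 9 values

For 6g, l = 4.
cos θ_min = 4/√20, so θ_min ≈ 26.57°.
|L| − L_z,max = (2√5 − 4)ℏ ≈ 0.4721ℏ.
There are 2l+1 = 9 values of m_l.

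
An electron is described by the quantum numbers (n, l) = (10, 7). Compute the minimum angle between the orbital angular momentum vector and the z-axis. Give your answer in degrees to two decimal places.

θ_min ≈ 20.70°

|L| = ℏ√(l(l+1)) = 2√14 ℏ.
The smallest angle corresponds to the largest L_z, i.e. m_l = l = 7, giving L_z = 7ℏ.
cos θ_min = 7/√56, so θ_min ≈ 20.70°.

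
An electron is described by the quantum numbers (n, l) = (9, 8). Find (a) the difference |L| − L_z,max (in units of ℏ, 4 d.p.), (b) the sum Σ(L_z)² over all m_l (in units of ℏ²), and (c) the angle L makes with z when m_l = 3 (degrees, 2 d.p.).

|L|−L_z,max ≈ 0.4853ℏ; Σ(L_z)² = 408 ℏ²; θ(m_l=3) ≈ 69.30°

|L| − L_z,max = (6√2 − 8)ℏ ≈ 0.4853ℏ.
Σ m_l² = 408, so Σ(L_z)² = 408 ℏ².
For m_l = 3: cos θ = 3/√72, θ ≈ 69.30°.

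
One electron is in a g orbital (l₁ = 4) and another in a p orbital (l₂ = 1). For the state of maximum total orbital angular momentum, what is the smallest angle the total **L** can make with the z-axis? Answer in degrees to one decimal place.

θ_min ≈ 24.1°

L runs from |4 − 1| = 3 to 4 + 1 = 5.
L ∈ {3, 4, 5}.
The maximum is L = 5, with |L_tot| = ℏ√(5·6) = √30 ℏ.
The minimum angle with z is arccos(5/√30) ≈ 24.1°.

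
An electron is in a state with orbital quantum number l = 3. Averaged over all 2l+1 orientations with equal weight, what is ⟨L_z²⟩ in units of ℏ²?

m_l runs from −3 to 3, i.e. {-3, -2, -1, 0, 1, 2, 3}.
⟨L_z²⟩ = ℏ²·(Σ m_l²)/(2l+1) = ℏ²·28/7 = 4ℏ².

⟨L_z²⟩ = 4 ℏ²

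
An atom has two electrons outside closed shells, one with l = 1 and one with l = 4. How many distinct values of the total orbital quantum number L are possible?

L runs from |1 − 4| = 3 to 1 + 4 = 5.
L ∈ {3, 4, 5}.
That is 3 values.

3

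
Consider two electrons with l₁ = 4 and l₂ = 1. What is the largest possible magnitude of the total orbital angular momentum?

|L_tot|_max = √30 ℏ ≈ 5.477ℏ

The total orbital quantum number L ranges from |l₁ − l₂| to l₁ + l₂ in integer steps.
Allowed values: L = 3, 4, 5.
The largest magnitude corresponds to L = 5: |L_tot| = ℏ√(5·6) = √30 ℏ.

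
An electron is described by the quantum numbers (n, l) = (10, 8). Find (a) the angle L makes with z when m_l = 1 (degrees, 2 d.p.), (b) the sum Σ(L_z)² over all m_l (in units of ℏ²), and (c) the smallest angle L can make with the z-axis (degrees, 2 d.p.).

For m_l = 1: cos θ = 1/√72, θ ≈ 83.23°.
Σ m_l² = 408, so Σ(L_z)² = 408 ℏ².
cos θ_min = 8/√72, so θ_min ≈ 19.47°.

θ(m_l=1) ≈ 83.23°; Σ(L_z)² = 408 ℏ²; θ_min ≈ 19.47°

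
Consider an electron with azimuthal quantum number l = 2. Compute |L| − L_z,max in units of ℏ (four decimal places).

|L| − L_z,max ≈ 0.4495ℏ

|L| = √6 ℏ ≈ 2.4495ℏ, while L_z,max = lℏ = 2ℏ.
The difference is (√6 − 2)ℏ ≈ 0.4495ℏ.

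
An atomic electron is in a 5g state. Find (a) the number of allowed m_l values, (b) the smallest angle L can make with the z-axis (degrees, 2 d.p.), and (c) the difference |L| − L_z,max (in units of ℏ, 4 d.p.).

9 values; θ_min ≈ 26.57°; |L|−L_z,max ≈ 0.4721ℏ

The 5g subshell has l = 4.
There are 2l+1 = 9 values of m_l.
cos θ_min = 4/√20, so θ_min ≈ 26.57°.
|L| − L_z,max = (2√5 − 4)ℏ ≈ 0.4721ℏ.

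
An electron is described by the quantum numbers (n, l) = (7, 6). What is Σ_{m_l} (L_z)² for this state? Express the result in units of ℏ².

Σ(L_z)² = 182 ℏ²

m_l ∈ {-6, -5, -4, -3, -2, -1, 0, 1, 2, 3, 4, 5, 6}.
Σ m_l² = 2·(1 + 4 + 9 + 16 + 25 + 36) = 182.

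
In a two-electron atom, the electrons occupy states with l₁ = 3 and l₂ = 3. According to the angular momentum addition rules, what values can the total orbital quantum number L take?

Angular momentum addition gives L = |l₁ − l₂|, …, l₁ + l₂.
Allowed values: L = 0, 1, 2, 3, 4, 5, 6.

L = 0, 1, 2, 3, 4, 5, 6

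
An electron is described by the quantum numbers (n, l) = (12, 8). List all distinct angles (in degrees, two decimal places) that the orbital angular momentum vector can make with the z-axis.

θ ∈ {19.47°, 34.42°, 45.00°, 53.90°, 61.87°, 69.30°, 76.37°, 83.23°, 90.00°, 96.77°, 103.63°, 110.70°, 118.13°, 126.10°, 135.00°, 145.58°, 160.53°}

|L| = ℏ√(l(l+1)) = 6√2 ℏ.
cos θ = m_l/√72 for each m_l ∈ {-8, -7, -6, -5, -4, -3, -2, -1, 0, 1, 2, 3, 4, 5, 6, 7, 8}.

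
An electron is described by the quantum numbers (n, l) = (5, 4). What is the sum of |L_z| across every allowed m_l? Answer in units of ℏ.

Σ|L_z| = 20 ℏ

m_l ∈ {-4, -3, -2, -1, 0, 1, 2, 3, 4}.
Σ|m_l| = 2(1+2+…+4) = 20.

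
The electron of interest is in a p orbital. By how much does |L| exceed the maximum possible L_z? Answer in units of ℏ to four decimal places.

|L| − L_z,max ≈ 0.4142ℏ

P corresponds to l = 1.
|L| = √2 ℏ ≈ 1.4142ℏ, while L_z,max = lℏ = 1ℏ.
The difference is (√2 − 1)ℏ ≈ 0.4142ℏ.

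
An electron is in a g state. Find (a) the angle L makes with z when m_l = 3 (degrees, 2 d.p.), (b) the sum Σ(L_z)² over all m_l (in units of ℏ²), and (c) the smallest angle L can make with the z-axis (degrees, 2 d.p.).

θ(m_l=3) ≈ 47.87°; Σ(L_z)² = 60 ℏ²; θ_min ≈ 26.57°

For a g orbital, l = 4.
For m_l = 3: cos θ = 3/√20, θ ≈ 47.87°.
Σ m_l² = 60, so Σ(L_z)² = 60 ℏ².
cos θ_min = 4/√20, so θ_min ≈ 26.57°.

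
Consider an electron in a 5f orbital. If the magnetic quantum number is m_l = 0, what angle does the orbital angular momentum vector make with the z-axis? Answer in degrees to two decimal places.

For 5f, l = 3.
|L| = √(l(l+1)) ℏ = 2√3 ℏ.
L_z = m_l ℏ = 0ℏ.
cos θ = L_z/|L| = 0/√12, so θ ≈ 90.00°.

θ ≈ 90.00°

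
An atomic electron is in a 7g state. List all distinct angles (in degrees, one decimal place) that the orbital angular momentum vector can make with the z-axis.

The 7g subshell has l = 4.
|L| = √(l(l+1)) ℏ = 2√5 ℏ.
cos θ = m_l/√20 for each m_l ∈ {-4, -3, -2, -1, 0, 1, 2, 3, 4}.

θ ∈ {26.6°, 47.9°, 63.4°, 77.1°, 90.0°, 102.9°, 116.6°, 132.1°, 153.4°}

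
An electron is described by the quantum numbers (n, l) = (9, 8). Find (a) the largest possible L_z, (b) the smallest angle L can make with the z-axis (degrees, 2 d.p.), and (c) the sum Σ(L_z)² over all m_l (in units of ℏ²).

L_z,max = 8ℏ; θ_min ≈ 19.47°; Σ(L_z)² = 408 ℏ²

L_z,max = lℏ = 8ℏ.
cos θ_min = 8/√72, so θ_min ≈ 19.47°.
Σ m_l² = 408, so Σ(L_z)² = 408 ℏ².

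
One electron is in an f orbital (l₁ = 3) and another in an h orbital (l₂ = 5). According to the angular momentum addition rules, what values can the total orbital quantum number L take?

Angular momentum addition gives L = |l₁ − l₂|, …, l₁ + l₂.
L ∈ {2, 3, 4, 5, 6, 7, 8}.

L = 2, 3, 4, 5, 6, 7, 8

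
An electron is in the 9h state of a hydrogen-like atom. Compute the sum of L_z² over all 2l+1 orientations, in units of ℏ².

Σ(L_z)² = 110 ℏ²

For 9h, l = 5.
m_l ∈ {-5, -4, -3, -2, -1, 0, 1, 2, 3, 4, 5}.
Σ m_l² = 2·(1 + 4 + 9 + 16 + 25) = 110.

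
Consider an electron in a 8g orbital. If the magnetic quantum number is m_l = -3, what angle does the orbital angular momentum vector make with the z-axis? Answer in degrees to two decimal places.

8g means n = 8, l = 4.
|L| = √(l(l+1)) ℏ = 2√5 ℏ.
L_z = m_l ℏ = −3ℏ.
cos θ = L_z/|L| = -3/√20, so θ ≈ 132.13°.

θ ≈ 132.13°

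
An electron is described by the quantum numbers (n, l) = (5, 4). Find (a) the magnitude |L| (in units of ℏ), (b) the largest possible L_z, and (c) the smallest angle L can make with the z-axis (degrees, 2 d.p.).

|L| = 2√5 ℏ ≈ 4.472ℏ; L_z,max = 4ℏ; θ_min ≈ 26.57°

|L| = ℏ√(4·5) = 2√5 ℏ ≈ 4.472ℏ.
L_z,max = lℏ = 4ℏ.
cos θ_min = 4/√20, so θ_min ≈ 26.57°.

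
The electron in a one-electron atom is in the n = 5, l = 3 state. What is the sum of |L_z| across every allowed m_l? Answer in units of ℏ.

Σ|L_z| = 12 ℏ

m_l ∈ {-3, -2, -1, 0, 1, 2, 3}.
Σ|m_l| = 2·3(3+1)/2 = 12.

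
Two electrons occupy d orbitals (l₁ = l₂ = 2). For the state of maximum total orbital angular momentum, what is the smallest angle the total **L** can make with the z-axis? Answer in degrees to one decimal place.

L runs from |2 − 2| = 0 to 2 + 2 = 4.
L ∈ {0, 1, 2, 3, 4}.
The maximum is L = 4, with |L_tot| = ℏ√(4·5) = 2√5 ℏ.
The minimum angle with z is arccos(4/√20) ≈ 26.6°.

θ_min ≈ 26.6°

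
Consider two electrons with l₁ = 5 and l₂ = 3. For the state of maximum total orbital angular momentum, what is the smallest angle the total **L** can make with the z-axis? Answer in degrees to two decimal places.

θ_min ≈ 19.47°

By the triangle rule, |l₁ − l₂| ≤ L ≤ l₁ + l₂.
Allowed values: L = 2, 3, 4, 5, 6, 7, 8.
The maximum is L = 8, with |L_tot| = ℏ√(8·9) = 6√2 ℏ.
The minimum angle with z is arccos(8/√72) ≈ 19.47°.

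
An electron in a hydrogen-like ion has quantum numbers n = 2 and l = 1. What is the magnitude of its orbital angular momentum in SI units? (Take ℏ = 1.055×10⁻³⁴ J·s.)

|L| = 1.492×10⁻³⁴ J·s

|L| = ℏ√(l(l+1)) = ℏ√(1·2) = √2 ℏ
Numerically, |L| = 1.414 × (1.055×10⁻³⁴ J·s) = 1.492×10⁻³⁴ J·s.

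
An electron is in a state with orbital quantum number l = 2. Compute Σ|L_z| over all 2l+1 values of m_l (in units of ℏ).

m_l runs from −2 to 2, i.e. {-2, -1, 0, 1, 2}.
Σ|m_l| = 2·2(2+1)/2 = 6.

Σ|L_z| = 6 ℏ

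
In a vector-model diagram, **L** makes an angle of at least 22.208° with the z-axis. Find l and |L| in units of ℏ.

l = 6, |L| = √42 ℏ ≈ 6.481ℏ

At minimum angle, m_l = l, so cos θ = l/√(l(l+1)); cos²θ = l/(l+1) = 0.8571.
Thus l = 0.8571/(1 − 0.8571) ≈ 6.
Then |L| = ℏ√(6·7) = √42 ℏ.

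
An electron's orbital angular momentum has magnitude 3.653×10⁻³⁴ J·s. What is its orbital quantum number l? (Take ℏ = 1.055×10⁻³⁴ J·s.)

l = 3

|L|/ℏ = (3.653×10⁻³⁴)/(1.055×10⁻³⁴) ≈ 3.463.
Set l(l+1) = 11.99; the integer solution is l = 3.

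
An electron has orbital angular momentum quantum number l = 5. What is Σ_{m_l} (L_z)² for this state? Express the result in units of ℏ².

Σ(L_z)² = 110 ℏ²

m_l runs from −5 to 5, i.e. {-5, -4, -3, -2, -1, 0, 1, 2, 3, 4, 5}.
Σ m_l² = 2·(1 + 4 + 9 + 16 + 25) = 110.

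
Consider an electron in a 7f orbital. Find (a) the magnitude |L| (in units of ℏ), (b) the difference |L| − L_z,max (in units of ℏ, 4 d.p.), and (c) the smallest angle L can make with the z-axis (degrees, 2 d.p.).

7f means n = 7, l = 3.
|L| = ℏ√(3·4) = 2√3 ℏ ≈ 3.464ℏ.
|L| − L_z,max = (2√3 − 3)ℏ ≈ 0.4641ℏ.
cos θ_min = 3/√12, so θ_min ≈ 30.00°.

|L| = 2√3 ℏ ≈ 3.464ℏ; |L|−L_z,max ≈ 0.4641ℏ; θ_min ≈ 30.00°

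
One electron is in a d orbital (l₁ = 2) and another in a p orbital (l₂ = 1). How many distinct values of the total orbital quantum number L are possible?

By the triangle rule, |l₁ − l₂| ≤ L ≤ l₁ + l₂.
Allowed values: L = 1, 2, 3.
That is 3 values.

3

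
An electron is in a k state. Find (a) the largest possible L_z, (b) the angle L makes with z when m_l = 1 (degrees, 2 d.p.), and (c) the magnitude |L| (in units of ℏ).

A k state has l = 7.
L_z,max = lℏ = 7ℏ.
For m_l = 1: cos θ = 1/√56, θ ≈ 82.32°.
|L| = ℏ√(7·8) = 2√14 ℏ ≈ 7.483ℏ.

L_z,max = 7ℏ; θ(m_l=1) ≈ 82.32°; |L| = 2√14 ℏ ≈ 7.483ℏ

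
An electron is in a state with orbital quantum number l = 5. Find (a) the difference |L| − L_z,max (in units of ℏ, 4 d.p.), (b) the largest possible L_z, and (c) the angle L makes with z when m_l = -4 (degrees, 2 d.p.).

|L|−L_z,max ≈ 0.4772ℏ; L_z,max = 5ℏ; θ(m_l=-4) ≈ 136.91°

|L| − L_z,max = (√30 − 5)ℏ ≈ 0.4772ℏ.
L_z,max = lℏ = 5ℏ.
For m_l = -4: cos θ = -4/√30, θ ≈ 136.91°.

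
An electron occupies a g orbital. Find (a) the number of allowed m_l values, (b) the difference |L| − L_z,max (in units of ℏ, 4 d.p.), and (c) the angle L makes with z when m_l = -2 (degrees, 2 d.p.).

For a g orbital, l = 4.
There are 2l+1 = 9 values of m_l.
|L| − L_z,max = (2√5 − 4)ℏ ≈ 0.4721ℏ.
For m_l = -2: cos θ = -2/√20, θ ≈ 116.57°.

9 values; |L|−L_z,max ≈ 0.4721ℏ; θ(m_l=-2) ≈ 116.57°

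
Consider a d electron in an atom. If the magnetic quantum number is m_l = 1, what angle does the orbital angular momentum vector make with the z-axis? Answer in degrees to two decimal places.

θ ≈ 65.91°

D corresponds to l = 2.
|L| = ℏ√(l(l+1)) = √6 ℏ.
L_z = m_l ℏ = 1ℏ.
cos θ = L_z/|L| = 1/√6, so θ ≈ 65.91°.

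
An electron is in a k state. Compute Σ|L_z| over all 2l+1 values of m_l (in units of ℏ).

Σ|L_z| = 56 ℏ

For a k orbital, l = 7.
m_l runs from −7 to 7, i.e. {-7, -6, -5, -4, -3, -2, -1, 0, 1, 2, 3, 4, 5, 6, 7}.
Σ|m_l| = 2(1+2+…+7) = 56.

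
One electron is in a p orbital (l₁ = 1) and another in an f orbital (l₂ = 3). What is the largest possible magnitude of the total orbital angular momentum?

L runs from |1 − 3| = 2 to 1 + 3 = 4.
L ∈ {2, 3, 4}.
The largest magnitude corresponds to L = 4: |L_tot| = ℏ√(4·5) = 2√5 ℏ.

|L_tot|_max = 2√5 ℏ ≈ 4.472ℏ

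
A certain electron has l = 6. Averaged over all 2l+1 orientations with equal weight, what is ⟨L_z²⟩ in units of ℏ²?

⟨L_z²⟩ = 14 ℏ²

The allowed m_l values are -6, -5, -4, -3, -2, -1, 0, 1, 2, 3, 4, 5, 6.
Average of L_z² over 13 states: 182/13 ℏ² = 14 ℏ².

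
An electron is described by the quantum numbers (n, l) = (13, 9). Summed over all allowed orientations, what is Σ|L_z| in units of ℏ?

Σ|L_z| = 90 ℏ

m_l ∈ {-9, -8, -7, -6, -5, -4, -3, -2, -1, 0, 1, 2, 3, 4, 5, 6, 7, 8, 9}.
Σ|m_l| = 2(1+2+…+9) = 90.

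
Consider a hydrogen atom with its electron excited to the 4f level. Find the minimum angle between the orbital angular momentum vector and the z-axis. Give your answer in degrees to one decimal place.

θ_min ≈ 30.0°

The 4f level has l = 3.
|L| = √(l(l+1)) ℏ = 2√3 ℏ.
The smallest angle corresponds to the largest L_z, i.e. m_l = l = 3, giving L_z = 3ℏ.
cos θ_min = 3/√12, so θ_min ≈ 30.0°.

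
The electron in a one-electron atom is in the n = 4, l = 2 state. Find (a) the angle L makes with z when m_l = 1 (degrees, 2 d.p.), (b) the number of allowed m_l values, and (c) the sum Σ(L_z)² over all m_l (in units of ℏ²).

For m_l = 1: cos θ = 1/√6, θ ≈ 65.91°.
There are 2l+1 = 5 values of m_l.
Σ m_l² = 10, so Σ(L_z)² = 10 ℏ².

θ(m_l=1) ≈ 65.91°; 5 values; Σ(L_z)² = 10 ℏ²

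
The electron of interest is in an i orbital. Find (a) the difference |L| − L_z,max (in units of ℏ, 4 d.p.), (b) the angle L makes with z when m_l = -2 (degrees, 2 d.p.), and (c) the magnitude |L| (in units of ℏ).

|L|−L_z,max ≈ 0.4807ℏ; θ(m_l=-2) ≈ 107.98°; |L| = √42 ℏ ≈ 6.481ℏ

An i state has l = 6.
|L| − L_z,max = (√42 − 6)ℏ ≈ 0.4807ℏ.
For m_l = -2: cos θ = -2/√42, θ ≈ 107.98°.
|L| = ℏ√(6·7) = √42 ℏ ≈ 6.481ℏ.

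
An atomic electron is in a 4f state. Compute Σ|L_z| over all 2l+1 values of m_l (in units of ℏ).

Σ|L_z| = 12 ℏ

For 4f, l = 3.
m_l ∈ {-3, -2, -1, 0, 1, 2, 3}.
Σ|m_l| = 2(1+2+…+3) = 12.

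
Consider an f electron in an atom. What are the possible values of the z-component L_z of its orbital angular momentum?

L_z ∈ {−3ℏ, −2ℏ, −ℏ, 0, ℏ, 2ℏ, 3ℏ}

The letter f corresponds to l = 3.
L_z = m_l ℏ with m_l ranging from −l to +l in integer steps.
For l = 3: m_l ∈ {-3, -2, -1, 0, 1, 2, 3}.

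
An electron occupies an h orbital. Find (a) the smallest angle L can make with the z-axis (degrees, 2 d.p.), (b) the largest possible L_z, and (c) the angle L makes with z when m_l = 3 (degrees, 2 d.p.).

θ_min ≈ 24.09°; L_z,max = 5ℏ; θ(m_l=3) ≈ 56.79°

An h state has l = 5.
cos θ_min = 5/√30, so θ_min ≈ 24.09°.
L_z,max = lℏ = 5ℏ.
For m_l = 3: cos θ = 3/√30, θ ≈ 56.79°.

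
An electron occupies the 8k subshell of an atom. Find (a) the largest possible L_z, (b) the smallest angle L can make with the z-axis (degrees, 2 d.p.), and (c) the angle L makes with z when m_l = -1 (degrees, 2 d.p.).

L_z,max = 7ℏ; θ_min ≈ 20.70°; θ(m_l=-1) ≈ 97.68°

The 8k subshell has l = 7.
L_z,max = lℏ = 7ℏ.
cos θ_min = 7/√56, so θ_min ≈ 20.70°.
For m_l = -1: cos θ = -1/√56, θ ≈ 97.68°.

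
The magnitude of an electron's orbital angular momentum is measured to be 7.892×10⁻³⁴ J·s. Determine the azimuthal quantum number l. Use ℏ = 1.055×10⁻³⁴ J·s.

l = 7

In units of ℏ, |L| ≈ 7.481.
l(l+1) ≈ 7.481² ≈ 55.96, so l = 7.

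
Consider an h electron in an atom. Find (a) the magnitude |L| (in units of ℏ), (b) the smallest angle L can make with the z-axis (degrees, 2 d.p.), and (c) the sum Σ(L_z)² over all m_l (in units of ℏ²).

An h state has l = 5.
|L| = ℏ√(5·6) = √30 ℏ ≈ 5.477ℏ.
cos θ_min = 5/√30, so θ_min ≈ 24.09°.
Σ m_l² = 110, so Σ(L_z)² = 110 ℏ².

|L| = √30 ℏ ≈ 5.477ℏ; θ_min ≈ 24.09°; Σ(L_z)² = 110 ℏ²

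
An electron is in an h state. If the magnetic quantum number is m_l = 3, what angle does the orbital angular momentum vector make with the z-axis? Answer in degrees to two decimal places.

θ ≈ 56.79°

The letter h corresponds to l = 5.
|L|² = l(l+1)ℏ² = 30ℏ², so |L| = √30 ℏ.
L_z = m_l ℏ = 3ℏ.
cos θ = L_z/|L| = 3/√30, so θ ≈ 56.79°.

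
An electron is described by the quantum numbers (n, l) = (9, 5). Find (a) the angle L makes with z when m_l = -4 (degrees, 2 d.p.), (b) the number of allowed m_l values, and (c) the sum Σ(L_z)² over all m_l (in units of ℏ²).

For m_l = -4: cos θ = -4/√30, θ ≈ 136.91°.
There are 2l+1 = 11 values of m_l.
Σ m_l² = 110, so Σ(L_z)² = 110 ℏ².

θ(m_l=-4) ≈ 136.91°; 11 values; Σ(L_z)² = 110 ℏ²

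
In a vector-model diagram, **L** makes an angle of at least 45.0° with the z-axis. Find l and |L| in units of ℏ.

At minimum angle, m_l = l, so cos θ = l/√(l(l+1)); cos²θ = l/(l+1) = 0.5000.
Solving: l = 1.
Then |L| = ℏ√(1·2) = √2 ℏ.

l = 1, |L| = √2 ℏ ≈ 1.414ℏ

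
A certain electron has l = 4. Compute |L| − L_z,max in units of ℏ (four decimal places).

|L| = 2√5 ℏ ≈ 4.4721ℏ, while L_z,max = lℏ = 4ℏ.
The difference is (2√5 − 4)ℏ ≈ 0.4721ℏ.

|L| − L_z,max ≈ 0.4721ℏ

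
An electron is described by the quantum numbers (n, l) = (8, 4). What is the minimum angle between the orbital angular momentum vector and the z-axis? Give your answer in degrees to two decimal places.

θ_min ≈ 26.57°

|L| = ℏ√(l(l+1)) = 2√5 ℏ.
The smallest angle corresponds to the largest L_z, i.e. m_l = l = 4, giving L_z = 4ℏ.
cos θ_min = 4/√20, so θ_min ≈ 26.57°.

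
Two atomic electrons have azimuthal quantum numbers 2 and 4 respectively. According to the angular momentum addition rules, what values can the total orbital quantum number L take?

Angular momentum addition gives L = |l₁ − l₂|, …, l₁ + l₂.
So L can be 2, 3, 4, 5, 6.

L = 2, 3, 4, 5, 6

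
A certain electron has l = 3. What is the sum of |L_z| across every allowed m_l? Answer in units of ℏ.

Σ|L_z| = 12 ℏ

m_l runs from −3 to 3, i.e. {-3, -2, -1, 0, 1, 2, 3}.
Σ|m_l| = l(l+1) = 12.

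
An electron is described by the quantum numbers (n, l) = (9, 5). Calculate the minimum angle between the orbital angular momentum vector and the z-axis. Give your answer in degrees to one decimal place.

θ_min ≈ 24.1°

|L| = √(l(l+1)) ℏ = √30 ℏ.
The smallest angle corresponds to the largest L_z, i.e. m_l = l = 5, giving L_z = 5ℏ.
cos θ_min = 5/√30, so θ_min ≈ 24.1°.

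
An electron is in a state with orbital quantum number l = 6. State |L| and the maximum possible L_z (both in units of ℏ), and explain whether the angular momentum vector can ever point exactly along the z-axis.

No: L_z,max = 6ℏ < |L| = √42 ℏ ≈ 6.481ℏ

|L| = √42 ℏ ≈ 6.4807ℏ, while L_z,max = lℏ = 6ℏ.
Since |L| > L_z,max, the vector can never point exactly along z; the closest it comes is θ_min = arccos(6/√42) ≈ 22.2°.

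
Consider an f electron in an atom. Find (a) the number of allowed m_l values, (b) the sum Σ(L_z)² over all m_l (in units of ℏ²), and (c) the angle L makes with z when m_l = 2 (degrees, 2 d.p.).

The letter f corresponds to l = 3.
There are 2l+1 = 7 values of m_l.
Σ m_l² = 28, so Σ(L_z)² = 28 ℏ².
For m_l = 2: cos θ = 2/√12, θ ≈ 54.74°.

7 values; Σ(L_z)² = 28 ℏ²; θ(m_l=2) ≈ 54.74°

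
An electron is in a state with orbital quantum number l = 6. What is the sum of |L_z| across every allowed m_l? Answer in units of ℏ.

Σ|L_z| = 42 ℏ

m_l ∈ {-6, -5, -4, -3, -2, -1, 0, 1, 2, 3, 4, 5, 6}.
Σ|m_l| = 2(1+2+…+6) = 42.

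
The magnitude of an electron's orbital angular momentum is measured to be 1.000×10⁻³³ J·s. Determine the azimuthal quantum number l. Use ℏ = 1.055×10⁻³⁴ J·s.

l = 9

In units of ℏ, |L| ≈ 9.479.
(|L|/ℏ)² = l(l+1) ≈ 89.85 ⇒ l = 9.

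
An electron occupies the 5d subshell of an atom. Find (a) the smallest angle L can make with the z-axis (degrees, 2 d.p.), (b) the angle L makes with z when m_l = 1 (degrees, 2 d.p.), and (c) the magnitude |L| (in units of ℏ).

For 5d, l = 2.
cos θ_min = 2/√6, so θ_min ≈ 35.26°.
For m_l = 1: cos θ = 1/√6, θ ≈ 65.91°.
|L| = ℏ√(2·3) = √6 ℏ ≈ 2.449ℏ.

θ_min ≈ 35.26°; θ(m_l=1) ≈ 65.91°; |L| = √6 ℏ ≈ 2.449ℏ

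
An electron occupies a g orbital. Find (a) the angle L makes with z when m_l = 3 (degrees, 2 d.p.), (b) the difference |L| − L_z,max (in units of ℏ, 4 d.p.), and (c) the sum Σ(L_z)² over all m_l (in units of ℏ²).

θ(m_l=3) ≈ 47.87°; |L|−L_z,max ≈ 0.4721ℏ; Σ(L_z)² = 60 ℏ²

G corresponds to l = 4.
For m_l = 3: cos θ = 3/√20, θ ≈ 47.87°.
|L| − L_z,max = (2√5 − 4)ℏ ≈ 0.4721ℏ.
Σ m_l² = 60, so Σ(L_z)² = 60 ℏ².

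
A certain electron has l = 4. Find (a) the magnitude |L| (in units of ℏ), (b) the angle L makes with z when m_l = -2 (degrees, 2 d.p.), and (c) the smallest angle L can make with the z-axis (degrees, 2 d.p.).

|L| = ℏ√(4·5) = 2√5 ℏ ≈ 4.472ℏ.
For m_l = -2: cos θ = -2/√20, θ ≈ 116.57°.
cos θ_min = 4/√20, so θ_min ≈ 26.57°.

|L| = 2√5 ℏ ≈ 4.472ℏ; θ(m_l=-2) ≈ 116.57°; θ_min ≈ 26.57°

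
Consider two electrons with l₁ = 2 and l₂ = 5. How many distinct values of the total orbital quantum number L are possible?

By the triangle rule, |l₁ − l₂| ≤ L ≤ l₁ + l₂.
L ∈ {3, 4, 5, 6, 7}.
That is 5 values.

5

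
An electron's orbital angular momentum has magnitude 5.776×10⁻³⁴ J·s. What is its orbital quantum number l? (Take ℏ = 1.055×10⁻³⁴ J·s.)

l = 5

In units of ℏ, |L| ≈ 5.475.
(|L|/ℏ)² = l(l+1) ≈ 29.97 ⇒ l = 5.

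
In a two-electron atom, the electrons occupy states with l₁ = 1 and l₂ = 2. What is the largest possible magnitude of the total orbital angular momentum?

|L_tot|_max = 2√3 ℏ ≈ 3.464ℏ

Angular momentum addition gives L = |l₁ − l₂|, …, l₁ + l₂.
L ∈ {1, 2, 3}.
The largest magnitude corresponds to L = 3: |L_tot| = ℏ√(3·4) = 2√3 ℏ.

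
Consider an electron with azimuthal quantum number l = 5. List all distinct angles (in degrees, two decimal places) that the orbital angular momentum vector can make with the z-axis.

θ ∈ {24.09°, 43.09°, 56.79°, 68.58°, 79.48°, 90.00°, 100.52°, 111.42°, 123.21°, 136.91°, 155.91°}

|L|² = l(l+1)ℏ² = 30ℏ², so |L| = √30 ℏ.
cos θ = m_l/√30 for each m_l ∈ {-5, -4, -3, -2, -1, 0, 1, 2, 3, 4, 5}.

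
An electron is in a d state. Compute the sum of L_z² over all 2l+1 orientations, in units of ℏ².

Σ(L_z)² = 10 ℏ²

The letter d corresponds to l = 2.
m_l ∈ {-2, -1, 0, 1, 2}.
Summing m² from −2 to 2: Σ m_l² = 10.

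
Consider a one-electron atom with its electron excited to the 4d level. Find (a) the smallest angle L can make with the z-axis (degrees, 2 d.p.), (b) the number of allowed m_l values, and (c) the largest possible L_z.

The 4d level has l = 2.
cos θ_min = 2/√6, so θ_min ≈ 35.26°.
There are 2l+1 = 5 values of m_l.
L_z,max = lℏ = 2ℏ.

θ_min ≈ 35.26°; 5 values; L_z,max = 2ℏ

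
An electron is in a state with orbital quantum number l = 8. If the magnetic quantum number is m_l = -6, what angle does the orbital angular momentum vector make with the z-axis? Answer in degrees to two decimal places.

θ ≈ 135.00°

|L|² = l(l+1)ℏ² = 72ℏ², so |L| = 6√2 ℏ.
L_z = m_l ℏ = −6ℏ.
cos θ = L_z/|L| = -6/√72, so θ ≈ 135.00°.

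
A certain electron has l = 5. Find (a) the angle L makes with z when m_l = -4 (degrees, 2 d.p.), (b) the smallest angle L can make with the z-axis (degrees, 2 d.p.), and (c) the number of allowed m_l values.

For m_l = -4: cos θ = -4/√30, θ ≈ 136.91°.
cos θ_min = 5/√30, so θ_min ≈ 24.09°.
There are 2l+1 = 11 values of m_l.

θ(m_l=-4) ≈ 136.91°; θ_min ≈ 24.09°; 11 values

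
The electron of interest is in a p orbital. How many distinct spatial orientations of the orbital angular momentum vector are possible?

The letter p corresponds to l = 1.
The number of m_l values is 2l + 1 = 2·1 + 1 = 3.

3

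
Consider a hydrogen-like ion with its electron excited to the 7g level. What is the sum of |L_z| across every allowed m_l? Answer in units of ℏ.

The 7g level has l = 4.
The allowed m_l values are -4, -3, -2, -1, 0, 1, 2, 3, 4.
Σ|m_l| = l(l+1) = 20.

Σ|L_z| = 20 ℏ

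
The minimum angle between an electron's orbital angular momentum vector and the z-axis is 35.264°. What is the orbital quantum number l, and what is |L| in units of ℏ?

cos θ_min = l/√(l(l+1)) = √(l/(l+1)), so l/(l+1) = cos²(35.264°) = 0.6667.
Solving: l = 2.
Then |L| = ℏ√(2·3) = √6 ℏ.

l = 2, |L| = √6 ℏ ≈ 2.449ℏ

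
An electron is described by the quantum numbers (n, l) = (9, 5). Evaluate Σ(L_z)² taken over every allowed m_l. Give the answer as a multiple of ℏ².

Σ(L_z)² = 110 ℏ²

m_l runs from −5 to 5, i.e. {-5, -4, -3, -2, -1, 0, 1, 2, 3, 4, 5}.
Summing m² from −5 to 5: Σ m_l² = 110.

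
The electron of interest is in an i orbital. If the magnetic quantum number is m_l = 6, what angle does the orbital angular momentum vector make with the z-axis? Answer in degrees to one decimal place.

θ ≈ 22.2°

An i state has l = 6.
|L| = ℏ√(l(l+1)) = √42 ℏ.
L_z = m_l ℏ = 6ℏ.
cos θ = L_z/|L| = 6/√42, so θ ≈ 22.2°.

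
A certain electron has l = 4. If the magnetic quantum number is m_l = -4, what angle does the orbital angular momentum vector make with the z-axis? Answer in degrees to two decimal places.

|L| = ℏ√(l(l+1)) = 2√5 ℏ.
L_z = m_l ℏ = −4ℏ.
cos θ = L_z/|L| = -4/√20, so θ ≈ 153.43°.

θ ≈ 153.43°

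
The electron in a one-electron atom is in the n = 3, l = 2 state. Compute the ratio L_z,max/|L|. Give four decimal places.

|L| = √6 ℏ ≈ 2.4495ℏ, while L_z,max = lℏ = 2ℏ.
L_z,max/|L| = 2/√6 = 0.8165.

L_z,max/|L| = 0.8165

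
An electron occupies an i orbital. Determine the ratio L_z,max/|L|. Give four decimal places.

The letter i corresponds to l = 6.
|L| = √42 ℏ ≈ 6.4807ℏ, while L_z,max = lℏ = 6ℏ.
L_z,max/|L| = 6/√42 = 0.9258.

L_z,max/|L| = 0.9258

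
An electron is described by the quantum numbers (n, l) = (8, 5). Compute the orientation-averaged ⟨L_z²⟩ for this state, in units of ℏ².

⟨L_z²⟩ = 10 ℏ²

The allowed m_l values are -5, -4, -3, -2, -1, 0, 1, 2, 3, 4, 5.
⟨L_z²⟩ = ℏ²·l(l+1)/3 = 10ℏ².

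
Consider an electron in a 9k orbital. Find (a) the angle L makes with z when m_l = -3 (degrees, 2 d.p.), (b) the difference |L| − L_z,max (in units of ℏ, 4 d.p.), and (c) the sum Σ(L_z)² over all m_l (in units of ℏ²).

9k means n = 9, l = 7.
For m_l = -3: cos θ = -3/√56, θ ≈ 113.63°.
|L| − L_z,max = (2√14 − 7)ℏ ≈ 0.4833ℏ.
Σ m_l² = 280, so Σ(L_z)² = 280 ℏ².

θ(m_l=-3) ≈ 113.63°; |L|−L_z,max ≈ 0.4833ℏ; Σ(L_z)² = 280 ℏ²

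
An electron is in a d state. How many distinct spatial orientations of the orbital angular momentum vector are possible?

5

For a d orbital, l = 2.
The number of m_l values is 2l + 1 = 2·2 + 1 = 5.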